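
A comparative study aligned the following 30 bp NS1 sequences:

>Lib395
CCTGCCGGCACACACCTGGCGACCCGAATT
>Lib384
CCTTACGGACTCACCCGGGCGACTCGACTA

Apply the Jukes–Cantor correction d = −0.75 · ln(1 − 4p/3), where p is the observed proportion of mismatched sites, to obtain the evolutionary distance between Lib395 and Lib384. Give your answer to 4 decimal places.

The sequences differ at positions 4 (G/T), 5 (C/A), 9 (C/A), 10 (A/C), 11 (C/T), 12 (A/C), 13 (C/A), 14 (A/C), 17 (T/G), 24 (C/T), 28 (A/C), 30 (T/A).
p = 12/30 = 0.400000.
d = −0.75 · ln(1 − (4/3)·0.400000) = −0.75 · ln(0.466667) = −0.75 · (-0.762139) = 0.5716.

0.5716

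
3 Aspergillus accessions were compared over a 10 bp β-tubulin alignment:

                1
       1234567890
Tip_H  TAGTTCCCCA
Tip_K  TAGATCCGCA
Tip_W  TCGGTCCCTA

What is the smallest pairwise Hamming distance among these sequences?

Pairwise Hamming distances:
  Tip_H vs Tip_K: 2
  Tip_H vs Tip_W: 3
  Tip_K vs Tip_W: 4
The smallest is 2, between Tip_H and Tip_K.

2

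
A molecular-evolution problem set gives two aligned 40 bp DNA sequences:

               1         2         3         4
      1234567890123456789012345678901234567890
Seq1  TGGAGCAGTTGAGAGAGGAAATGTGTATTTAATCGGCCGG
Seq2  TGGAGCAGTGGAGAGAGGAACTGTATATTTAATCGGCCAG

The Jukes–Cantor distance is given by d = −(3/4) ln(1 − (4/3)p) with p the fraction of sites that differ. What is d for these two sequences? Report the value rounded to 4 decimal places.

0.1073

Differing sites — 10:T/G; 21:A/C; 25:G/A; 39:G/A.
p = 4/40 = 0.100000.
d = −0.75 · ln(1 − (4/3)·0.100000) = −0.75 · ln(0.866667) = −0.75 · (-0.143100) = 0.1073.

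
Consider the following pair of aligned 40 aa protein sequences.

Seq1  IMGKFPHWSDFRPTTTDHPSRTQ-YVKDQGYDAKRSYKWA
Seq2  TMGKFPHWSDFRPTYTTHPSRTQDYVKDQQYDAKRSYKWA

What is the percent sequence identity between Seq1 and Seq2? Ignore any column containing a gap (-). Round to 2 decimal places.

89.74%

Excluding the 1 gap column leaves 39 comparable sites.
Mismatches occur at site 1 (I→T), site 15 (T→Y), site 17 (D→T), site 30 (G→Q).
35 of the 39 comparable sites match, so the percent identity is 35/39 × 100 = 89.74%.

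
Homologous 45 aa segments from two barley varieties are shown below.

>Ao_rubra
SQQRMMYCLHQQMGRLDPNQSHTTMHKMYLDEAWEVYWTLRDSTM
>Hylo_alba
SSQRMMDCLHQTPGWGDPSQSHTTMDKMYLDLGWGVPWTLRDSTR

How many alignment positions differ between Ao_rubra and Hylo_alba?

The sequences differ at positions 2 (Q/S), 7 (Y/D), 12 (Q/T), 13 (M/P), 15 (R/W), 16 (L/G), 19 (N/S), 26 (H/D), 32 (E/L), 33 (A/G), 35 (E/G), 37 (Y/P), 45 (M/R).
That gives 13 mismatches out of 45 aligned sites, so the Hamming distance is 13.

13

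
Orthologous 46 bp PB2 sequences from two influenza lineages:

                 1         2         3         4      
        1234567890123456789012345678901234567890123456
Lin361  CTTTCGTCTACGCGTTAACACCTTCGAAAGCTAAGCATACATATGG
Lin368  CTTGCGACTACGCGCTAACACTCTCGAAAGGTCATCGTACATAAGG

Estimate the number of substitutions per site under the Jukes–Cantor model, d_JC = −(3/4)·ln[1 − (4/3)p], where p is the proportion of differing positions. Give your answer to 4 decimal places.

0.2567

The sequences differ at positions 4 (T/G), 7 (T/A), 15 (T/C), 22 (C/T), 23 (T/C), 31 (C/G), 33 (A/C), 35 (G/T), 37 (A/G), 44 (T/A).
p = 10/46 = 0.217391.
d = −0.75 · ln(1 − (4/3)·0.217391) = −0.75 · ln(0.710145) = −0.75 · (-0.342286) = 0.2567.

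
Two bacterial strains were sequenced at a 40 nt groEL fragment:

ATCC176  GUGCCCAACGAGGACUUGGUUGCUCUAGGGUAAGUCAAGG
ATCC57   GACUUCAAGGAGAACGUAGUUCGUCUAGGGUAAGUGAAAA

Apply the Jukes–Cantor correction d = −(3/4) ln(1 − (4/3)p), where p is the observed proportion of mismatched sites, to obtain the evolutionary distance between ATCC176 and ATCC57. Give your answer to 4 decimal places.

Mismatches occur at site 2 (U/A), site 3 (G/C), site 4 (C/U), site 5 (C/U), site 9 (C/G), site 13 (G/A), site 16 (U/G), site 18 (G/A), site 22 (G/C), site 23 (C/G), site 36 (C/G), site 39 (G/A), site 40 (G/A).
p = 13/40 = 0.325000.
d = −0.75 · ln(1 − (4/3)·0.325000) = −0.75 · ln(0.566667) = −0.75 · (-0.567983) = 0.4260.

0.4260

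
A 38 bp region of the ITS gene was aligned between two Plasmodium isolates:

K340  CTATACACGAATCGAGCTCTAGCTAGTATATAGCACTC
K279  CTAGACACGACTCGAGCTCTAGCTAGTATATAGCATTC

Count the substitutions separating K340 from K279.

3

The sequences differ at positions 4 (T/G), 11 (A/C), 36 (C/T).
That gives 3 mismatches out of 38 aligned sites, so the Hamming distance is 3.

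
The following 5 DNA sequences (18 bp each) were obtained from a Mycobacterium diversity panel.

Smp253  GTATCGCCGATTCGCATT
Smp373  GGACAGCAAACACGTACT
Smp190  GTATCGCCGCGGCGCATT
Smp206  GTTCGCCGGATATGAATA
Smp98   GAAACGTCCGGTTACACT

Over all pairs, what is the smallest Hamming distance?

Pairwise Hamming distances:
  Smp253 vs Smp373: 9
  Smp253 vs Smp190: 3
  Smp253 vs Smp206: 9
  Smp253 vs Smp98: 9
  Smp373 vs Smp190: 10
  Smp373 vs Smp206: 11
  Smp373 vs Smp98: 12
  Smp190 vs Smp206: 11
  Smp190 vs Smp98: 9
  Smp206 vs Smp98: 15
The smallest is 3, between Smp253 and Smp190.

3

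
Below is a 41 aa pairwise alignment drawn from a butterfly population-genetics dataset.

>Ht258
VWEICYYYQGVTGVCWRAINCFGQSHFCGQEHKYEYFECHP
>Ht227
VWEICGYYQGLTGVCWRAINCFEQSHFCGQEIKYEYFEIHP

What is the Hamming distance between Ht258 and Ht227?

Differing sites — 6:Y/G; 11:V/L; 23:G/E; 32:H/I; 39:C/I.
That gives 5 mismatches out of 41 aligned sites, so the Hamming distance is 5.

5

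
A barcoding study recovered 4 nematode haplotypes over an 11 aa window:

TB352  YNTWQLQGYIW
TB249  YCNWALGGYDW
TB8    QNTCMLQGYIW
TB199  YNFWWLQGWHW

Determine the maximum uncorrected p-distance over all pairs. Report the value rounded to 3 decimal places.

Pairwise Hamming distances:
  TB352 vs TB249: 5
  TB352 vs TB8: 3
  TB352 vs TB199: 4
  TB249 vs TB8: 7
  TB249 vs TB199: 6
  TB8 vs TB199: 6
The largest is 7 mismatches, between TB249 and TB8; p = 7/11 = 0.636.

0.636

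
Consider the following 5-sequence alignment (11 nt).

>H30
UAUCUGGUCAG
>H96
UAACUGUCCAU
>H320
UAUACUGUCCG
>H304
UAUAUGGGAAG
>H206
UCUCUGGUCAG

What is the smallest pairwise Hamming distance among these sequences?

Pairwise Hamming distances:
  H30 vs H96: 4
  H30 vs H320: 4
  H30 vs H304: 3
  H30 vs H206: 1
  H96 vs H320: 8
  H96 vs H304: 6
  H96 vs H206: 5
  H320 vs H304: 5
  H320 vs H206: 5
  H304 vs H206: 4
The smallest is 1, between H30 and H206.

1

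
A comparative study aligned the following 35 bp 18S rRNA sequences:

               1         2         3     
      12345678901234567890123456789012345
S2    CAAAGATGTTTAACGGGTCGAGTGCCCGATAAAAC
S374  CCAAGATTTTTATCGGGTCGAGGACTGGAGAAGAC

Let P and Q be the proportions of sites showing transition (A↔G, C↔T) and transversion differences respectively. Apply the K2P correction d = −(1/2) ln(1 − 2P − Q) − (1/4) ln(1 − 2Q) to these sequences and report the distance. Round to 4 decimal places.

The sequences differ at positions 2 (A/C, transversion), 8 (G/T, transversion), 13 (A/T, transversion), 23 (T/G, transversion), 24 (G/A, transition), 26 (C/T, transition), 27 (C/G, transversion), 30 (T/G, transversion), 33 (A/G, transition).
Of the 9 differences, 3 transitions and 6 transversions over 35 sites: P = 3/35 = 0.085714, Q = 6/35 = 0.171429.
d = −0.5·ln(0.657143) − 0.25·ln(0.657142) = −0.5·(-0.419854) − 0.25·(-0.419855) = 0.3149.

0.3149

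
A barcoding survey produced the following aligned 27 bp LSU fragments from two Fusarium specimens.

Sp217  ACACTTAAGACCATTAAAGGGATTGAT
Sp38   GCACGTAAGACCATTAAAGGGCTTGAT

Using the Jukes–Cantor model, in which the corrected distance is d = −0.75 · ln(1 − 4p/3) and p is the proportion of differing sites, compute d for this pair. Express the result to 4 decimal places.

Differing sites — 1:A/G; 5:T/G; 22:A/C.
p = 3/27 = 0.111111.
d = −0.75 · ln(1 − (4/3)·0.111111) = −0.75 · ln(0.851852) = −0.75 · (-0.160342) = 0.1203.

0.1203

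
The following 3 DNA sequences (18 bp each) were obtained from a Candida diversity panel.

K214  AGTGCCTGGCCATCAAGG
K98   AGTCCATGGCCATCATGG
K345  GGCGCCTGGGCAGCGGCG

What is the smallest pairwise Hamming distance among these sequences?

3

Pairwise Hamming distances:
  K214 vs K98: 3
  K214 vs K345: 7
  K98 vs K345: 9
The smallest is 3, between K214 and K98.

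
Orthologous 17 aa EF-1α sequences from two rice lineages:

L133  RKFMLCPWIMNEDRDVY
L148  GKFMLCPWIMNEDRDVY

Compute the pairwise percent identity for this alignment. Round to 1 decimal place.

94.1%

Differing sites — 1:R/G.
16 of the 17 sites match, so the percent identity is 16/17 × 100 = 94.1%.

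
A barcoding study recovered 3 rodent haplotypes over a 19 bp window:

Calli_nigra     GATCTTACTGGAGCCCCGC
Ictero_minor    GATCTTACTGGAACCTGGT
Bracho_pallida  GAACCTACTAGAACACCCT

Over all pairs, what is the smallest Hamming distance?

4

Pairwise Hamming distances:
  Calli_nigra vs Ictero_minor: 4
  Calli_nigra vs Bracho_pallida: 7
  Ictero_minor vs Bracho_pallida: 7
The smallest is 4, between Calli_nigra and Ictero_minor.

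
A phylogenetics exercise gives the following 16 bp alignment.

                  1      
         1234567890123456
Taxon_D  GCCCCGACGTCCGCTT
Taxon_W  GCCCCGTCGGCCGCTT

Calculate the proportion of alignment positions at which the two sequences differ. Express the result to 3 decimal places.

0.125

Differing sites — 7:A/T; 10:T/G.
There are 2 differences over 16 sites, so p = 2/16 = 0.125.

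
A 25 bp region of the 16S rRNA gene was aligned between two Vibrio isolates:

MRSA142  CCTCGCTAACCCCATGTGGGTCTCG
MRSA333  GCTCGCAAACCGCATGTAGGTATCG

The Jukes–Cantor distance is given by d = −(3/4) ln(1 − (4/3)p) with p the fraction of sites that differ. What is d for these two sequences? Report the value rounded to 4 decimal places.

The sequences differ at positions 1 (C/G), 7 (T/A), 12 (C/G), 18 (G/A), 22 (C/A).
p = 5/25 = 0.200000.
d = −0.75 · ln(1 − (4/3)·0.200000) = −0.75 · ln(0.733333) = −0.75 · (-0.310155) = 0.2326.

0.2326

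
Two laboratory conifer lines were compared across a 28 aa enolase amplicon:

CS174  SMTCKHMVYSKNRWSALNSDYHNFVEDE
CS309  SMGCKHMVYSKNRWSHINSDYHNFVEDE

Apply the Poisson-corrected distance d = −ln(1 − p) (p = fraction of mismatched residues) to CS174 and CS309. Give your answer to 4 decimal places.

0.1133

Mismatches occur at site 3 (T↔G), site 16 (A↔H), site 17 (L↔I).
p = 3/28 = 0.107143.
d = −ln(1 − 0.107143) = −ln(0.892857) = 0.1133.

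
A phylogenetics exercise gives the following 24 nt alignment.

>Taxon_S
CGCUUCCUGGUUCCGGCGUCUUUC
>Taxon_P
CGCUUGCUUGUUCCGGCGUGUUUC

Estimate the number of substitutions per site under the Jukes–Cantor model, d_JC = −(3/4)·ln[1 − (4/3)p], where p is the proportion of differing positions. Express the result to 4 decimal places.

Differing sites — 6:C/G; 9:G/U; 20:C/G.
p = 3/24 = 0.125000.
d = −0.75 · ln(1 − (4/3)·0.125000) = −0.75 · ln(0.833333) = −0.75 · (-0.182322) = 0.1367.

0.1367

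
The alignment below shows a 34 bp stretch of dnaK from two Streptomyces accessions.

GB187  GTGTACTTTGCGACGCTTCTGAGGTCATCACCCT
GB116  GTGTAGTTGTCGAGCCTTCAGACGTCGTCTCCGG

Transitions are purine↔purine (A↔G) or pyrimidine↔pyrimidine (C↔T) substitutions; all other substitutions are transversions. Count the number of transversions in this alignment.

The sequences differ at positions 6 (C/G, transversion), 9 (T/G, transversion), 10 (G/T, transversion), 14 (C/G, transversion), 15 (G/C, transversion), 20 (T/A, transversion), 23 (G/C, transversion), 27 (A/G, transition), 30 (A/T, transversion), 33 (C/G, transversion), 34 (T/G, transversion).
Of the 11 differences, 1 transition and 10 transversions, so the answer is 10.

10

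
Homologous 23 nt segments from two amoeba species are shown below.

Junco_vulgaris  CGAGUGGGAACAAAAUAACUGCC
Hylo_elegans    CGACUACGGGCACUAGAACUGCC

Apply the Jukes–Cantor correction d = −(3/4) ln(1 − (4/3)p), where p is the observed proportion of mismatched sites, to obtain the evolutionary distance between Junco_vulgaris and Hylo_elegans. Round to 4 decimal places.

Mismatches occur at site 4 (G/C), site 6 (G/A), site 7 (G/C), site 9 (A/G), site 10 (A/G), site 13 (A/C), site 14 (A/U), site 16 (U/G).
p = 8/23 = 0.347826.
d = −0.75 · ln(1 − (4/3)·0.347826) = −0.75 · ln(0.536232) = −0.75 · (-0.623188) = 0.4674.

0.4674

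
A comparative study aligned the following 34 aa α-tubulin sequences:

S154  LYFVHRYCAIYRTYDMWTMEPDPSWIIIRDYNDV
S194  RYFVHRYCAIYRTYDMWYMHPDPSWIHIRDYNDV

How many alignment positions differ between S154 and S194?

Differing sites — 1:L/R; 18:T/Y; 20:E/H; 27:I/H.
That gives 4 mismatches out of 34 aligned sites, so the Hamming distance is 4.

4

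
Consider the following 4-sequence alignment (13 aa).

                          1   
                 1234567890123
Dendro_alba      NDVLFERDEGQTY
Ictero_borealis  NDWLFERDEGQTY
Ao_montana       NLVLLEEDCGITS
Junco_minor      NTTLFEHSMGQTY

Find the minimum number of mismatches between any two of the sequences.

Pairwise Hamming distances:
  Dendro_alba vs Ictero_borealis: 1
  Dendro_alba vs Ao_montana: 6
  Dendro_alba vs Junco_minor: 5
  Ictero_borealis vs Ao_montana: 7
  Ictero_borealis vs Junco_minor: 5
  Ao_montana vs Junco_minor: 8
The smallest is 1, between Dendro_alba and Ictero_borealis.

1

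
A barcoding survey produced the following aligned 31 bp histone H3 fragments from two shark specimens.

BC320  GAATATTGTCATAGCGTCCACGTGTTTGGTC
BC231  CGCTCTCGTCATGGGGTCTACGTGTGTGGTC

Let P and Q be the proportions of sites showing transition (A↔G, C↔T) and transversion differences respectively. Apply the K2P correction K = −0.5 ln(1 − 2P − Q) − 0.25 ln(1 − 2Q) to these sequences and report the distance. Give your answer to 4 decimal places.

The sequences differ at positions 1 (G/C, transversion), 2 (A/G, transition), 3 (A/C, transversion), 5 (A/C, transversion), 7 (T/C, transition), 13 (A/G, transition), 15 (C/G, transversion), 19 (C/T, transition), 26 (T/G, transversion).
Of the 9 differences, 4 transitions and 5 transversions over 31 sites: P = 4/31 = 0.129032, Q = 5/31 = 0.161290.
d = −0.5·ln(0.580646) − 0.25·ln(0.677420) = −0.5·(-0.543614) − 0.25·(-0.389464) = 0.3692.

0.3692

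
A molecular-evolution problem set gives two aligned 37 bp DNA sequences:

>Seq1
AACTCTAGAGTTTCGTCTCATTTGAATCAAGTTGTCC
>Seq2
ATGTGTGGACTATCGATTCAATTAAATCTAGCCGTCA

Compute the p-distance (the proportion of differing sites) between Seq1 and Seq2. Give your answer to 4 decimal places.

0.3784

Mismatches occur at site 2 (A/T), site 3 (C/G), site 5 (C/G), site 7 (A/G), site 10 (G/C), site 12 (T/A), site 16 (T/A), site 17 (C/T), site 21 (T/A), site 24 (G/A), site 29 (A/T), site 32 (T/C), site 33 (T/C), site 37 (C/A).
There are 14 differences over 37 sites, so p = 14/37 = 0.3784.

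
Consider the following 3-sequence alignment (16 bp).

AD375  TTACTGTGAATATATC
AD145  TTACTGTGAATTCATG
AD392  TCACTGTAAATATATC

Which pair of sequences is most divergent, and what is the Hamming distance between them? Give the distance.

5

Pairwise Hamming distances:
  AD375 vs AD145: 3
  AD375 vs AD392: 2
  AD145 vs AD392: 5
The largest is 5, between AD145 and AD392.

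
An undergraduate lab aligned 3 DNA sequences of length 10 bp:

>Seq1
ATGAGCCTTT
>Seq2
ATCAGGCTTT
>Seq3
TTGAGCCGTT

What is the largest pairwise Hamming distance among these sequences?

Pairwise Hamming distances:
  Seq1 vs Seq2: 2
  Seq1 vs Seq3: 2
  Seq2 vs Seq3: 4
The largest is 4, between Seq2 and Seq3.

4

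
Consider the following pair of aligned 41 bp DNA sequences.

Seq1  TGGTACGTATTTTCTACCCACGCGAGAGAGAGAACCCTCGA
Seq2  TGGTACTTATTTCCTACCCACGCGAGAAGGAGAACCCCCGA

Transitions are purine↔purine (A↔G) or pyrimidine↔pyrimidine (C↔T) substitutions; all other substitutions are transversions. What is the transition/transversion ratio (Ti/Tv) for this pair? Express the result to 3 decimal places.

The sequences differ at positions 7 (G/T, transversion), 13 (T/C, transition), 28 (G/A, transition), 29 (A/G, transition), 38 (T/C, transition).
Of the 5 differences, 4 transitions and 1 transversion, so Ti/Tv = 4/1 = 4.000.

4.000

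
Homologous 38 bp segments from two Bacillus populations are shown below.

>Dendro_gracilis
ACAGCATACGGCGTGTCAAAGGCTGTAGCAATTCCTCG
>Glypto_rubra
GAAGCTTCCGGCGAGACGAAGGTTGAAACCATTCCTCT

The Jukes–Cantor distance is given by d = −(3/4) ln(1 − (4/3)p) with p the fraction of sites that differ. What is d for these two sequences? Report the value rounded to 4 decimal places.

0.4099

Mismatches occur at site 1 (A↔G), site 2 (C↔A), site 6 (A↔T), site 8 (A↔C), site 14 (T↔A), site 16 (T↔A), site 18 (A↔G), site 23 (C↔T), site 26 (T↔A), site 28 (G↔A), site 30 (A↔C), site 38 (G↔T).
p = 12/38 = 0.315789.
d = −0.75 · ln(1 − (4/3)·0.315789) = −0.75 · ln(0.578948) = −0.75 · (-0.546543) = 0.4099.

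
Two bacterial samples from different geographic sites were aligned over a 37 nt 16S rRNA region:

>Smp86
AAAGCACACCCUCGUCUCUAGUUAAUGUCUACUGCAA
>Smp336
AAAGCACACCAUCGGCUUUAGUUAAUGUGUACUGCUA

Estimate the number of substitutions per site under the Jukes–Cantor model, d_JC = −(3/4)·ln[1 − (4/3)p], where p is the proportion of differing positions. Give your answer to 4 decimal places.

Mismatches occur at site 11 (C/A), site 15 (U/G), site 18 (C/U), site 29 (C/G), site 36 (A/U).
p = 5/37 = 0.135135.
d = −0.75 · ln(1 − (4/3)·0.135135) = −0.75 · ln(0.819820) = −0.75 · (-0.198670) = 0.1490.

0.1490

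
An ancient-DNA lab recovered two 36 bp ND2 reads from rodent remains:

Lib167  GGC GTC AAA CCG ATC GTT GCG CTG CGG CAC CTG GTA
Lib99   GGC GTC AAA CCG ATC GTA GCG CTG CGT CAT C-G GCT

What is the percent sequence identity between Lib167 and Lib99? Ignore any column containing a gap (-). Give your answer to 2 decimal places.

Excluding the 1 gap column leaves 35 comparable sites.
Mismatches occur at site 18 (T↔A), site 27 (G↔T), site 30 (C↔T), site 35 (T↔C), site 36 (A↔T).
30 of the 35 comparable sites match, so the percent identity is 30/35 × 100 = 85.71%.

85.71%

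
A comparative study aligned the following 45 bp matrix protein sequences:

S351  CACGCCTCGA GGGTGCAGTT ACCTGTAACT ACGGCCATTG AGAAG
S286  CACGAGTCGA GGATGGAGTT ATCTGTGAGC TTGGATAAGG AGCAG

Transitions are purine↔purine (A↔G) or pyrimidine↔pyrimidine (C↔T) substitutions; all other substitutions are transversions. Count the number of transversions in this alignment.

9

Mismatches occur at site 5 (C↔A, transversion), site 6 (C↔G, transversion), site 13 (G↔A, transition), site 16 (C↔G, transversion), site 22 (C↔T, transition), site 27 (A↔G, transition), site 29 (C↔G, transversion), site 30 (T↔C, transition), site 31 (A↔T, transversion), site 32 (C↔T, transition), site 35 (C↔A, transversion), site 36 (C↔T, transition), site 38 (T↔A, transversion), site 39 (T↔G, transversion), site 43 (A↔C, transversion).
Of the 15 differences, 6 transitions and 9 transversions, so the answer is 9.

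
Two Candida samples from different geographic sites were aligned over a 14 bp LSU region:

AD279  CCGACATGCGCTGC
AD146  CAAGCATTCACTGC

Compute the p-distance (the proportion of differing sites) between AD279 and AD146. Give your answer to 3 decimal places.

Mismatches occur at site 2 (C↔A), site 3 (G↔A), site 4 (A↔G), site 8 (G↔T), site 10 (G↔A).
There are 5 differences over 14 sites, so p = 5/14 = 0.357.

0.357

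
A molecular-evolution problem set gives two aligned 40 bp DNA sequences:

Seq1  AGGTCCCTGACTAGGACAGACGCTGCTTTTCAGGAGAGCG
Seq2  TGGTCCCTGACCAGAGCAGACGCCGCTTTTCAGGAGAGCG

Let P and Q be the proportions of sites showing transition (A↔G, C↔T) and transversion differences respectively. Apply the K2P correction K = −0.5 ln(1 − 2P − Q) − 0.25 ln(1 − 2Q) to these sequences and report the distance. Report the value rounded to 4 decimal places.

Mismatches occur at site 1 (A/T, transversion), site 12 (T/C, transition), site 15 (G/A, transition), site 16 (A/G, transition), site 24 (T/C, transition).
Of the 5 differences, 4 transitions and 1 transversion over 40 sites: P = 4/40 = 0.100000, Q = 1/40 = 0.025000.
d = −0.5·ln(0.775000) − 0.25·ln(0.950000) = −0.5·(-0.254892) − 0.25·(-0.051293) = 0.1403.

0.1403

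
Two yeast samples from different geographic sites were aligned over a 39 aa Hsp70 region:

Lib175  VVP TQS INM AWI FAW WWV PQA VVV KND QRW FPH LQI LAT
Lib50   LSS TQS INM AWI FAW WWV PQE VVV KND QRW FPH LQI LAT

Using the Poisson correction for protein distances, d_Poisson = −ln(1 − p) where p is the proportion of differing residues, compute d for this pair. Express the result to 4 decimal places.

Mismatches occur at site 1 (V↔L), site 2 (V↔S), site 3 (P↔S), site 21 (A↔E).
p = 4/39 = 0.102564.
d = −ln(1 − 0.102564) = −ln(0.897436) = 0.1082.

0.1082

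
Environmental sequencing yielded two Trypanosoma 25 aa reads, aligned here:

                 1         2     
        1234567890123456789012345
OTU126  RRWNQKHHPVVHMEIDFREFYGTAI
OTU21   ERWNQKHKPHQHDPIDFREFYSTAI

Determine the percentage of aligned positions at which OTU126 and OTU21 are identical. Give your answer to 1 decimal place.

Differing sites — 1:R/E; 8:H/K; 10:V/H; 11:V/Q; 13:M/D; 14:E/P; 22:G/S.
18 of the 25 sites match, so the percent identity is 18/25 × 100 = 72.0%.

72.0%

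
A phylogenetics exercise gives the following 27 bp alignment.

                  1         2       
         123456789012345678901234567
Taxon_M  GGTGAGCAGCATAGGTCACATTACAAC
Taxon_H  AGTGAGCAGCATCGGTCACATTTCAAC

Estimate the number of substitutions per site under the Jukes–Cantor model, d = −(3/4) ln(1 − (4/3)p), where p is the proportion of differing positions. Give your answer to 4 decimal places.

Differing sites — 1:G/A; 13:A/C; 23:A/T.
p = 3/27 = 0.111111.
d = −0.75 · ln(1 − (4/3)·0.111111) = −0.75 · ln(0.851852) = −0.75 · (-0.160342) = 0.1203.

0.1203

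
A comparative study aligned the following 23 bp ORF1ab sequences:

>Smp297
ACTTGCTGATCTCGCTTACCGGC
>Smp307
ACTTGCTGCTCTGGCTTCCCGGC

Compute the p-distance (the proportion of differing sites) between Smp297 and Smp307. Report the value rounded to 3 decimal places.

Differing sites — 9:A/C; 13:C/G; 18:A/C.
There are 3 differences over 23 sites, so p = 3/23 = 0.130.

0.130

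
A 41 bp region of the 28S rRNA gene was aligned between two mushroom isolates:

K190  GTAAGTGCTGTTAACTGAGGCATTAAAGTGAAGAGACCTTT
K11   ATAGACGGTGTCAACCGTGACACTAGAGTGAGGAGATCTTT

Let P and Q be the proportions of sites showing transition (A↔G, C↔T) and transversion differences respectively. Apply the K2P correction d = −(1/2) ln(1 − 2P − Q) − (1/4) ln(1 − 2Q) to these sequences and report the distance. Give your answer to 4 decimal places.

0.4658

The sequences differ at positions 1 (G/A, transition), 4 (A/G, transition), 5 (G/A, transition), 6 (T/C, transition), 8 (C/G, transversion), 12 (T/C, transition), 16 (T/C, transition), 18 (A/T, transversion), 20 (G/A, transition), 23 (T/C, transition), 26 (A/G, transition), 32 (A/G, transition), 37 (C/T, transition).
Of the 13 differences, 11 transitions and 2 transversions over 41 sites: P = 11/41 = 0.268293, Q = 2/41 = 0.048780.
d = −0.5·ln(0.414634) − 0.25·ln(0.902440) = −0.5·(-0.880359) − 0.25·(-0.102653) = 0.4658.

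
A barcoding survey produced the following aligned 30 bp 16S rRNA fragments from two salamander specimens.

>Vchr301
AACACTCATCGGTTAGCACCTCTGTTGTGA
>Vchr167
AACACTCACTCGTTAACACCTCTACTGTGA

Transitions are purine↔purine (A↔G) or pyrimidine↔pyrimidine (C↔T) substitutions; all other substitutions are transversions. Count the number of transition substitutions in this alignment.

The sequences differ at positions 9 (T/C, transition), 10 (C/T, transition), 11 (G/C, transversion), 16 (G/A, transition), 24 (G/A, transition), 25 (T/C, transition).
Of the 6 differences, 5 transitions and 1 transversion, so the answer is 5.

5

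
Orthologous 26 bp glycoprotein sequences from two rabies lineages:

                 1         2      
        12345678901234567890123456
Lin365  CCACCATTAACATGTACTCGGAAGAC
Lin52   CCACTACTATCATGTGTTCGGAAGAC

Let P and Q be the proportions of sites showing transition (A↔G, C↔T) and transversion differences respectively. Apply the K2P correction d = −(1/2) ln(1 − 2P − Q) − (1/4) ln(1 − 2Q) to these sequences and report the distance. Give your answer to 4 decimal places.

0.2325

Mismatches occur at site 5 (C↔T, transition), site 7 (T↔C, transition), site 10 (A↔T, transversion), site 16 (A↔G, transition), site 17 (C↔T, transition).
Of the 5 differences, 4 transitions and 1 transversion over 26 sites: P = 4/26 = 0.153846, Q = 1/26 = 0.038462.
d = −0.5·ln(0.653846) − 0.25·ln(0.923076) = −0.5·(-0.424883) − 0.25·(-0.080044) = 0.2325.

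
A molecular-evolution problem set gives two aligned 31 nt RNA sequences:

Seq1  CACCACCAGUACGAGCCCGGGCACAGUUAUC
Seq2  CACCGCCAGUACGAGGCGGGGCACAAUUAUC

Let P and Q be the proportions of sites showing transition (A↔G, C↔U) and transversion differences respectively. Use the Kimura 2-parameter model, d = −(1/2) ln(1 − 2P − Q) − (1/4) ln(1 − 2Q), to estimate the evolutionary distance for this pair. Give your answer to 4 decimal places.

0.1421

The sequences differ at positions 5 (A/G, transition), 16 (C/G, transversion), 18 (C/G, transversion), 26 (G/A, transition).
Of the 4 differences, 2 transitions and 2 transversions over 31 sites: P = 2/31 = 0.064516, Q = 2/31 = 0.064516.
d = −0.5·ln(0.806452) − 0.25·ln(0.870968) = −0.5·(-0.215111) − 0.25·(-0.138150) = 0.1421.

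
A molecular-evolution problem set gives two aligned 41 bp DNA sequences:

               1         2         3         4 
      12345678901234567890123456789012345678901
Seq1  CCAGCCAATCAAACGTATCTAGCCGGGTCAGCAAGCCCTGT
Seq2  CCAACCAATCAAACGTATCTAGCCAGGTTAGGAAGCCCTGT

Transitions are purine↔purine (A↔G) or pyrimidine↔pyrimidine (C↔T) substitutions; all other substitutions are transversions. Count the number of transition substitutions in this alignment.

The sequences differ at positions 4 (G/A, transition), 25 (G/A, transition), 29 (C/T, transition), 32 (C/G, transversion).
Of the 4 differences, 3 transitions and 1 transversion, so the answer is 3.

3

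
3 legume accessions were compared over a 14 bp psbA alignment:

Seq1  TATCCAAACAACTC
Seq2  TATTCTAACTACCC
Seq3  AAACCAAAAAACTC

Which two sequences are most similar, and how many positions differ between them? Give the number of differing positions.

Pairwise Hamming distances:
  Seq1 vs Seq2: 4
  Seq1 vs Seq3: 3
  Seq2 vs Seq3: 7
The smallest is 3, between Seq1 and Seq3.

3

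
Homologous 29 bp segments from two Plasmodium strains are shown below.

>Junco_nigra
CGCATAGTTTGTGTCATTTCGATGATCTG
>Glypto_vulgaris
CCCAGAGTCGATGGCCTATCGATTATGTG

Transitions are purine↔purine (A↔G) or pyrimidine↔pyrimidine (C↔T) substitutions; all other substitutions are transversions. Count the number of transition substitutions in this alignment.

2

Differing sites — 2:G/C (Tv); 5:T/G (Tv); 9:T/C (Ti); 10:T/G (Tv); 11:G/A (Ti); 14:T/G (Tv); 16:A/C (Tv); 18:T/A (Tv); 24:G/T (Tv); 27:C/G (Tv).
Of the 10 differences, 2 transitions and 8 transversions, so the answer is 2.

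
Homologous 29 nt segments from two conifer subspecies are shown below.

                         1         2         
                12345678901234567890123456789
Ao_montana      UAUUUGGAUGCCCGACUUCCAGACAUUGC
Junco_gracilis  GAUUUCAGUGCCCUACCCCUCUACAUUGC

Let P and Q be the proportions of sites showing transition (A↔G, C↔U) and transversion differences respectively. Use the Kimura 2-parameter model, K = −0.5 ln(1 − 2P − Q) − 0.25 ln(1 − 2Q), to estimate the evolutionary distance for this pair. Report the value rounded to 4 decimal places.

Differing sites — 1:U/G (Tv); 6:G/C (Tv); 7:G/A (Ti); 8:A/G (Ti); 14:G/U (Tv); 17:U/C (Ti); 18:U/C (Ti); 20:C/U (Ti); 21:A/C (Tv); 22:G/U (Tv).
Of the 10 differences, 5 transitions and 5 transversions over 29 sites: P = 5/29 = 0.172414, Q = 5/29 = 0.172414.
d = −0.5·ln(0.482758) − 0.25·ln(0.655172) = −0.5·(-0.728240) − 0.25·(-0.422857) = 0.4698.

0.4698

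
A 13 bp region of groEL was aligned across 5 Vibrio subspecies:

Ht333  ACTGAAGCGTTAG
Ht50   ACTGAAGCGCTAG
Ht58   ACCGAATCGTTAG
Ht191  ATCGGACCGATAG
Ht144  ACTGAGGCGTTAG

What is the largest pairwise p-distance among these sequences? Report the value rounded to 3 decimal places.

Pairwise Hamming distances:
  Ht333 vs Ht50: 1
  Ht333 vs Ht58: 2
  Ht333 vs Ht191: 5
  Ht333 vs Ht144: 1
  Ht50 vs Ht58: 3
  Ht50 vs Ht191: 5
  Ht50 vs Ht144: 2
  Ht58 vs Ht191: 4
  Ht58 vs Ht144: 3
  Ht191 vs Ht144: 6
The largest is 6 mismatches, between Ht191 and Ht144; p = 6/13 = 0.462.

0.462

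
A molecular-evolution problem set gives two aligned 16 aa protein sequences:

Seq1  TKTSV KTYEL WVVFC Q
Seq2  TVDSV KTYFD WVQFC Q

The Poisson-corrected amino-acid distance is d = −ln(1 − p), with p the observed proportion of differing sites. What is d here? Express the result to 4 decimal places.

0.3747

Mismatches occur at site 2 (K/V), site 3 (T/D), site 9 (E/F), site 10 (L/D), site 13 (V/Q).
p = 5/16 = 0.312500.
d = −ln(1 − 0.312500) = −ln(0.687500) = 0.3747.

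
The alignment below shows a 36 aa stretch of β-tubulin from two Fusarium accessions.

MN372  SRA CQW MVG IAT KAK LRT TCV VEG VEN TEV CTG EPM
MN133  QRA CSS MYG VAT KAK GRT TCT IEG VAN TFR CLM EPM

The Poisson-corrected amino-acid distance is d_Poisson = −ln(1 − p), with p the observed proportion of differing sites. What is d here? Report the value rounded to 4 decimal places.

The sequences differ at positions 1 (S/Q), 5 (Q/S), 6 (W/S), 8 (V/Y), 10 (I/V), 16 (L/G), 21 (V/T), 22 (V/I), 26 (E/A), 29 (E/F), 30 (V/R), 32 (T/L), 33 (G/M).
p = 13/36 = 0.361111.
d = −ln(1 − 0.361111) = −ln(0.638889) = 0.4480.

0.4480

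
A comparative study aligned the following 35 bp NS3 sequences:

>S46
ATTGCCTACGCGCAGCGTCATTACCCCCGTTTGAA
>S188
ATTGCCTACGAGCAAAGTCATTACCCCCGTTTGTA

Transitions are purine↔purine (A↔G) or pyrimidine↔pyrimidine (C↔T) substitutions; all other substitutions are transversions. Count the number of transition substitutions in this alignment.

Mismatches occur at site 11 (C/A, transversion), site 15 (G/A, transition), site 16 (C/A, transversion), site 34 (A/T, transversion).
Of the 4 differences, 1 transition and 3 transversions, so the answer is 1.

1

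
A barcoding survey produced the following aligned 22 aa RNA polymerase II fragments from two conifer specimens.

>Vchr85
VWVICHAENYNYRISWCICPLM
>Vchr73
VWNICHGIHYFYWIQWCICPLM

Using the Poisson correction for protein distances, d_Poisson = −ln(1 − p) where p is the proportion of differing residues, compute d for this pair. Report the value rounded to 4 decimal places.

Mismatches occur at site 3 (V/N), site 7 (A/G), site 8 (E/I), site 9 (N/H), site 11 (N/F), site 13 (R/W), site 15 (S/Q).
p = 7/22 = 0.318182.
d = −ln(1 − 0.318182) = −ln(0.681818) = 0.3830.

0.3830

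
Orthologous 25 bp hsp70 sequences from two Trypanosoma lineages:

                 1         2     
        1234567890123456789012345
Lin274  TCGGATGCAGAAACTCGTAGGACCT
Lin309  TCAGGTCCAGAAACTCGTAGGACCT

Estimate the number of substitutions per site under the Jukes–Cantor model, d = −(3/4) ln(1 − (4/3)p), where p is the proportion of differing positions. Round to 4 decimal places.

0.1308

The sequences differ at positions 3 (G/A), 5 (A/G), 7 (G/C).
p = 3/25 = 0.120000.
d = −0.75 · ln(1 − (4/3)·0.120000) = −0.75 · ln(0.840000) = −0.75 · (-0.174353) = 0.1308.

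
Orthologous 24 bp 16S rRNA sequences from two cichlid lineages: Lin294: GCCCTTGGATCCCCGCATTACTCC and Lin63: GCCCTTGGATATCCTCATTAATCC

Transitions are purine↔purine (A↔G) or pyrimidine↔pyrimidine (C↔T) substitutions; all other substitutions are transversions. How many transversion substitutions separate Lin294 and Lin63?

Mismatches occur at site 11 (C↔A, transversion), site 12 (C↔T, transition), site 15 (G↔T, transversion), site 21 (C↔A, transversion).
Of the 4 differences, 1 transition and 3 transversions, so the answer is 3.

3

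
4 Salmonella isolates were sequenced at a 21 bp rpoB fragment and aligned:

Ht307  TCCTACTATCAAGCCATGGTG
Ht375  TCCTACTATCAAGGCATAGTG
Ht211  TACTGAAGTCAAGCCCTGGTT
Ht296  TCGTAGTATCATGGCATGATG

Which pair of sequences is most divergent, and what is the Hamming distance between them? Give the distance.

11

Pairwise Hamming distances:
  Ht307 vs Ht375: 2
  Ht307 vs Ht211: 7
  Ht307 vs Ht296: 5
  Ht375 vs Ht211: 9
  Ht375 vs Ht296: 5
  Ht211 vs Ht296: 11
The largest is 11, between Ht211 and Ht296.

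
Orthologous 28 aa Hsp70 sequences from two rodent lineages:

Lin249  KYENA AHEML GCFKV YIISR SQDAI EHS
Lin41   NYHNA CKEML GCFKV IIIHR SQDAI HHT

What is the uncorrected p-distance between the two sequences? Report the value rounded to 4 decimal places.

Mismatches occur at site 1 (K↔N), site 3 (E↔H), site 6 (A↔C), site 7 (H↔K), site 16 (Y↔I), site 19 (S↔H), site 26 (E↔H), site 28 (S↔T).
There are 8 differences over 28 sites, so p = 8/28 = 0.2857.

0.2857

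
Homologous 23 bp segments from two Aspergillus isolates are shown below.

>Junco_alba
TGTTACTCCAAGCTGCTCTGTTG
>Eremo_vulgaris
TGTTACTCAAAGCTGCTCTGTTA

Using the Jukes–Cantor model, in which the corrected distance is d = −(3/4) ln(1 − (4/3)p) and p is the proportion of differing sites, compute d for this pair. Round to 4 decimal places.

0.0924

Differing sites — 9:C/A; 23:G/A.
p = 2/23 = 0.086957.
d = −0.75 · ln(1 − (4/3)·0.086957) = −0.75 · ln(0.884057) = −0.75 · (-0.123234) = 0.0924.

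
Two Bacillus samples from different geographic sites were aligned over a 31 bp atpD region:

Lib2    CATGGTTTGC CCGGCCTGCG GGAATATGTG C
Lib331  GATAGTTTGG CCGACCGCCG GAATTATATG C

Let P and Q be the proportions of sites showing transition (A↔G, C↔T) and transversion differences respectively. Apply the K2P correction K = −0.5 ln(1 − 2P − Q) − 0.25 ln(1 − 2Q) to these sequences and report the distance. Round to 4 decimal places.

0.3692

The sequences differ at positions 1 (C/G, transversion), 4 (G/A, transition), 10 (C/G, transversion), 14 (G/A, transition), 17 (T/G, transversion), 18 (G/C, transversion), 22 (G/A, transition), 24 (A/T, transversion), 28 (G/A, transition).
Of the 9 differences, 4 transitions and 5 transversions over 31 sites: P = 4/31 = 0.129032, Q = 5/31 = 0.161290.
d = −0.5·ln(0.580646) − 0.25·ln(0.677420) = −0.5·(-0.543614) − 0.25·(-0.389464) = 0.3692.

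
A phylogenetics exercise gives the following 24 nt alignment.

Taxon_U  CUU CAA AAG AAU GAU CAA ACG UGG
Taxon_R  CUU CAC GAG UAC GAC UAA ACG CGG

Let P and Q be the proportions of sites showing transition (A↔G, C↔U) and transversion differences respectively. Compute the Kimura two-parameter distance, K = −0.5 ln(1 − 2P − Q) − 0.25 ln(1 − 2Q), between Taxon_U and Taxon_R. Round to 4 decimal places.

Differing sites — 6:A/C (Tv); 7:A/G (Ti); 10:A/U (Tv); 12:U/C (Ti); 15:U/C (Ti); 16:C/U (Ti); 22:U/C (Ti).
Of the 7 differences, 5 transitions and 2 transversions over 24 sites: P = 5/24 = 0.208333, Q = 2/24 = 0.083333.
d = −0.5·ln(0.500001) − 0.25·ln(0.833334) = −0.5·(-0.693145) − 0.25·(-0.182321) = 0.3922.

0.3922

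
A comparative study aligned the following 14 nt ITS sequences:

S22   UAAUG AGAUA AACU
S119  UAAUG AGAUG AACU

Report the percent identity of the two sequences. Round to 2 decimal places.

92.86%

Differing sites — 10:A/G.
13 of the 14 sites match, so the percent identity is 13/14 × 100 = 92.86%.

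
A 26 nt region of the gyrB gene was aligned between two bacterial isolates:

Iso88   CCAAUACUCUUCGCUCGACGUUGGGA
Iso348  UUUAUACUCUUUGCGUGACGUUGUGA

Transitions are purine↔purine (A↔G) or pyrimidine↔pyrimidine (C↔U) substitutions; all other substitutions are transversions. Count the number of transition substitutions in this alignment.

4

The sequences differ at positions 1 (C/U, transition), 2 (C/U, transition), 3 (A/U, transversion), 12 (C/U, transition), 15 (U/G, transversion), 16 (C/U, transition), 24 (G/U, transversion).
Of the 7 differences, 4 transitions and 3 transversions, so the answer is 4.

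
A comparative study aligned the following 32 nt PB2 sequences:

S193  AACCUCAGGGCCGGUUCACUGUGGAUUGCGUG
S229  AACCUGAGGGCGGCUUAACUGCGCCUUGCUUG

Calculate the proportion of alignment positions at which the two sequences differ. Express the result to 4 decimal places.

0.2500

Differing sites — 6:C/G; 12:C/G; 14:G/C; 17:C/A; 22:U/C; 24:G/C; 25:A/C; 30:G/U.
There are 8 differences over 32 sites, so p = 8/32 = 0.2500.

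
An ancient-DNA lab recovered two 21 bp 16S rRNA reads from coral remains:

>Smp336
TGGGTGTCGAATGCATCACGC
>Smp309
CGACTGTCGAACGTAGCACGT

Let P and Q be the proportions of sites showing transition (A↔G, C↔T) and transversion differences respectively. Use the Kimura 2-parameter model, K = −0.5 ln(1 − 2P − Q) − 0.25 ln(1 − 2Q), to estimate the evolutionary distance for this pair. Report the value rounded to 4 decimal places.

Mismatches occur at site 1 (T/C, transition), site 3 (G/A, transition), site 4 (G/C, transversion), site 12 (T/C, transition), site 14 (C/T, transition), site 16 (T/G, transversion), site 21 (C/T, transition).
Of the 7 differences, 5 transitions and 2 transversions over 21 sites: P = 5/21 = 0.238095, Q = 2/21 = 0.095238.
d = −0.5·ln(0.428572) − 0.25·ln(0.809524) = −0.5·(-0.847297) − 0.25·(-0.211309) = 0.4765.

0.4765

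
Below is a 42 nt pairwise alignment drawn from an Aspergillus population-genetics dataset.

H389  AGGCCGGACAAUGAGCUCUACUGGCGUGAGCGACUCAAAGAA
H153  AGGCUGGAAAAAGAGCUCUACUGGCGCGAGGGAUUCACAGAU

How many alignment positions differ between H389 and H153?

Differing sites — 5:C/U; 9:C/A; 12:U/A; 27:U/C; 31:C/G; 34:C/U; 38:A/C; 42:A/U.
That gives 8 mismatches out of 42 aligned sites, so the Hamming distance is 8.

8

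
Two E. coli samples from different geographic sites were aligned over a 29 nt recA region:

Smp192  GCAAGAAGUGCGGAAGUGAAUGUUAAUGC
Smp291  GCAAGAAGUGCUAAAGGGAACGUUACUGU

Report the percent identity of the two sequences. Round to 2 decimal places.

Mismatches occur at site 12 (G/U), site 13 (G/A), site 17 (U/G), site 21 (U/C), site 26 (A/C), site 29 (C/U).
23 of the 29 sites match, so the percent identity is 23/29 × 100 = 79.31%.

79.31%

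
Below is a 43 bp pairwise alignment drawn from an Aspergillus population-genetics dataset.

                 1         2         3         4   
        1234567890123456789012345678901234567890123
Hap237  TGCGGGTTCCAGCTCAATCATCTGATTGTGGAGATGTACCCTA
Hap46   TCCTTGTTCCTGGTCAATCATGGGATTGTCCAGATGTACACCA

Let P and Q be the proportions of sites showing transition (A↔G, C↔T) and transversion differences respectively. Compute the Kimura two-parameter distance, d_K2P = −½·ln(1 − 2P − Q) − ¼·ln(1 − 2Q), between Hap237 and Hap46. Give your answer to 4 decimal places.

The sequences differ at positions 2 (G/C, transversion), 4 (G/T, transversion), 5 (G/T, transversion), 11 (A/T, transversion), 13 (C/G, transversion), 22 (C/G, transversion), 23 (T/G, transversion), 30 (G/C, transversion), 31 (G/C, transversion), 40 (C/A, transversion), 42 (T/C, transition).
Of the 11 differences, 1 transition and 10 transversions over 43 sites: P = 1/43 = 0.023256, Q = 10/43 = 0.232558.
d = −0.5·ln(0.720930) − 0.25·ln(0.534884) = −0.5·(-0.327213) − 0.25·(-0.625705) = 0.3200.

0.3200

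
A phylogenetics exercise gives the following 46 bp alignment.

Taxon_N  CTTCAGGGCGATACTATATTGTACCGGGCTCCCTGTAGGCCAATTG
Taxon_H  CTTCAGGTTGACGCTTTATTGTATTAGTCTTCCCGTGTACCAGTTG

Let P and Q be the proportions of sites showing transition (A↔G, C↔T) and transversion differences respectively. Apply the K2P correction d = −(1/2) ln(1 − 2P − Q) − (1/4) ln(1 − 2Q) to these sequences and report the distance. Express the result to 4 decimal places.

The sequences differ at positions 8 (G/T, transversion), 9 (C/T, transition), 12 (T/C, transition), 13 (A/G, transition), 16 (A/T, transversion), 24 (C/T, transition), 25 (C/T, transition), 26 (G/A, transition), 28 (G/T, transversion), 31 (C/T, transition), 34 (T/C, transition), 37 (A/G, transition), 38 (G/T, transversion), 39 (G/A, transition), 43 (A/G, transition).
Of the 15 differences, 11 transitions and 4 transversions over 46 sites: P = 11/46 = 0.239130, Q = 4/46 = 0.086957.
d = −0.5·ln(0.434783) − 0.25·ln(0.826086) = −0.5·(-0.832908) − 0.25·(-0.191056) = 0.4642.

0.4642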